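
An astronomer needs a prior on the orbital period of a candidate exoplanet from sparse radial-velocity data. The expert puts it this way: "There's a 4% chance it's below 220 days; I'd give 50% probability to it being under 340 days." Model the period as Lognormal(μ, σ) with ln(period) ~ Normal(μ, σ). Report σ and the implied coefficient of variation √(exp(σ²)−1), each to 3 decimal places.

If T ~ Lognormal(μ,σ) then ln T ~ Normal(μ,σ), so the p-quantile of ln T is μ + z_p·σ.
ln(220) = 5.394 and ln(340) = 5.829; z_{0.04} = -1.751, z_{0.5} = 0.
σ = (5.829 − 5.394)/(0 − (-1.751)) = 0.249.
μ = 5.394 − (-1.751)·0.249 = 5.829.
CV = √(exp(σ²)−1) = √(exp(0.0618)−1) = 0.253.

σ ≈ 0.249, CV ≈ 0.253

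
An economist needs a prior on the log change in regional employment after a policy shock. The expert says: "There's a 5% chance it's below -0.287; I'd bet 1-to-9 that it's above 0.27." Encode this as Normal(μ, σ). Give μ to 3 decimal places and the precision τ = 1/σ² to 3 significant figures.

μ = 0.026, τ = 27.6

The p-quantile of Normal(μ,σ) is μ + z_p·σ, with z_{0.05} = -1.645 and z_{0.9} = 1.282.
Eliminate σ: μ = (z₂·x₁ − z₁·x₂)/(z₂ − z₁) = (1.282·-0.287 − (-1.645)·0.27)/2.926 = 0.026.
Then σ = (x₂ − x₁)/(z₂ − z₁) = (0.27 − -0.287)/2.926 = 0.190.
Precision τ = 1/σ² = 1/0.1903² = 27.6.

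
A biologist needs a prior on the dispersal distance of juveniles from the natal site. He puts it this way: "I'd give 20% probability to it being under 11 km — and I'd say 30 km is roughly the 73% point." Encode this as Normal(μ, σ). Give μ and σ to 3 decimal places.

The p-quantile of Normal(μ,σ) is μ + z_p·σ, with z_{0.2} = -0.8416 and z_{0.73} = 0.6128.
Eliminate σ: μ = (z₂·x₁ − z₁·x₂)/(z₂ − z₁) = (0.6128·11 − (-0.8416)·30)/1.454 = 21.995.
Then σ = (x₂ − x₁)/(z₂ − z₁) = (30 − 11)/1.454 = 13.063.

μ = 21.995, σ = 13.063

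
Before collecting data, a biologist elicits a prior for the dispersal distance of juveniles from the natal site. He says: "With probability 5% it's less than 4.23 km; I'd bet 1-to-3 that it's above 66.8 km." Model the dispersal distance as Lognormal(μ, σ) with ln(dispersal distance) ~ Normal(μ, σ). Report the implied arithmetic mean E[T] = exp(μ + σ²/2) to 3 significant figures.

E[T] ≈ 60.8 km

If T ~ Lognormal(μ,σ) then ln T ~ Normal(μ,σ), so the p-quantile of ln T is μ + z_p·σ.
ln(4.23) = 1.442 and ln(66.8) = 4.202; z_{0.05} = -1.645, z_{0.75} = 0.6745.
σ = (4.202 − 1.442)/(0.6745 − (-1.645)) = 1.190.
μ = 1.442 − (-1.645)·1.190 = 3.399.
E[T] = exp(μ + σ²/2) = exp(3.399 + 0.7078) = 60.8 km.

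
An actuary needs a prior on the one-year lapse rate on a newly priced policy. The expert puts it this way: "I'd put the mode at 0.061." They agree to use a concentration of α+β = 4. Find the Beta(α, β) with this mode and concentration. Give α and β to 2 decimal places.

α = 1.12, β = 2.88

For α,β > 1 the Beta mode is (α−1)/(α+β−2). With α+β = 4, the mode is (α−1)/2.
Set (α−1)/2 = 0.061 → α = 1 + 0.061·2 = 1.12.
β = 4 − α = 2.88.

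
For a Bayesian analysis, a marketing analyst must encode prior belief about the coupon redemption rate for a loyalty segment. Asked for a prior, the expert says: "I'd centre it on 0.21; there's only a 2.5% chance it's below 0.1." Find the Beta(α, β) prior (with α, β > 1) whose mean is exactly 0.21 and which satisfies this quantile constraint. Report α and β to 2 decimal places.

With mean 0.21 fixed, write α = 0.21s, β = 0.79s where s = α+β.
Need P(θ < 0.1) = 0.025 under Beta(0.21s, 0.79s). Normal approximation: (q−m)/√(m(1−m)/s) ≈ z_{0.025} = -1.96, so s ≈ 0.21·0.79·(-1.96)²/(0.1−0.21)² = 52.7.
At s = 52.7: P(θ<0.1) ≈ 0.011. Adjusting to match 0.025 gives s ≈ 39.80.
So α = 0.21·39.80 ≈ 8.36, β = 0.79·39.80 ≈ 31.44.

α ≈ 8.36, β ≈ 31.44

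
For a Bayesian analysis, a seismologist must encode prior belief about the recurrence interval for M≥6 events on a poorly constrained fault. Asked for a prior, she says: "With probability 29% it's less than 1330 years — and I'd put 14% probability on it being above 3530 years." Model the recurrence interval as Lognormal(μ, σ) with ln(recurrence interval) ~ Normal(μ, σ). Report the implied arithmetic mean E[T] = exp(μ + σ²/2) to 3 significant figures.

If T ~ Lognormal(μ,σ) then ln T ~ Normal(μ,σ), so the p-quantile of ln T is μ + z_p·σ.
ln(1330) = 7.193 and ln(3530) = 8.169; z_{0.29} = -0.5534, z_{0.86} = 1.08.
σ = (8.169 − 7.193)/(1.08 − (-0.5534)) = 0.597.
μ = 7.193 − (-0.5534)·0.597 = 7.524.
E[T] = exp(μ + σ²/2) = exp(7.524 + 0.1785) = 2210 years.

E[T] ≈ 2210 years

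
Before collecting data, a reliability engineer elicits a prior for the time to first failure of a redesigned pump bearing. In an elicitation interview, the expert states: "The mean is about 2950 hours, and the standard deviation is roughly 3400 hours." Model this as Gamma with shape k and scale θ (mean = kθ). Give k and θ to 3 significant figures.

k ≈ 0.753, θ ≈ 3920

For Gamma(k, scale θ): mean = kθ, variance = kθ², so CV = 1/√k.
CV = SD/mean = 3400/2950 = 1.153, hence k = 1/CV² = 0.753.
Then θ = mean/k = 2950/0.753 = 3920.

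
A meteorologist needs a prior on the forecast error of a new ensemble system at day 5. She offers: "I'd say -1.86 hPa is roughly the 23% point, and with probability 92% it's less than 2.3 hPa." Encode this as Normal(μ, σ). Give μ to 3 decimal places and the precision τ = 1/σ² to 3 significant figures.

μ = -0.426, τ = 0.266

For Normal(μ,σ), the p-quantile is μ + z_p·σ. Here z_{0.23} = -0.7388, z_{0.92} = 1.405.
So -1.86 = μ − 0.7388σ and 2.3 = μ + 1.405σ.
Subtracting: σ = (2.3 − -1.86)/(1.405 − (-0.7388)) = 1.940.
Then μ = -1.86 − (-0.7388)·1.940 = -0.426.
Precision τ = 1/σ² = 1/1.94² = 0.266.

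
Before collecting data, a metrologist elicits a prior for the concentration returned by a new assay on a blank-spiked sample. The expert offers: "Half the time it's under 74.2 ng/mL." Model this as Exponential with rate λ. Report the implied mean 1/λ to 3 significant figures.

mean ≈ 107 ng/mL

Exponential median = ln 2 / λ, so λ = ln 2 / 74.2 = 0.00934.
Mean = 1/λ = 107 ng/mL.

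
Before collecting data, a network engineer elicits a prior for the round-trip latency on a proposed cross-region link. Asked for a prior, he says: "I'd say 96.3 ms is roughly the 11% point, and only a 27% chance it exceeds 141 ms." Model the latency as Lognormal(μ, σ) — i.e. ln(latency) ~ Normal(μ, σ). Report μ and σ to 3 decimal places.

If T ~ Lognormal(μ,σ) then ln T ~ Normal(μ,σ), so the p-quantile of ln T is μ + z_p·σ.
ln(96.3) = 4.567 and ln(141) = 4.949; z_{0.11} = -1.227, z_{0.73} = 0.6128.
σ = (4.949 − 4.567)/(0.6128 − (-1.227)) = 0.207.
μ = 4.567 − (-1.227)·0.207 = 4.822.

μ ≈ 4.822, σ ≈ 0.207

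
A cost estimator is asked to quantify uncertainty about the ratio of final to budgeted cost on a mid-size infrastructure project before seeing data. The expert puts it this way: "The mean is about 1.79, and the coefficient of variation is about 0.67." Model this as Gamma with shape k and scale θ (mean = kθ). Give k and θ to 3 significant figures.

k ≈ 2.23, θ ≈ 0.804

For Gamma(k, scale θ): mean = kθ, variance = kθ², so CV = 1/√k.
CV = 0.67, hence k = 1/CV² = 2.23.
Then θ = mean/k = 1.79/2.23 = 0.804.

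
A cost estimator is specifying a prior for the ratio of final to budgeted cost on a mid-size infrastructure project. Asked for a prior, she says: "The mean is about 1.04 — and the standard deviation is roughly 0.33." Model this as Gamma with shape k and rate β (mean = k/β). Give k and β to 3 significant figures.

k ≈ 9.93, β ≈ 9.55

For Gamma(k, rate β): mean = k/β, variance = k/β², so CV = 1/√k.
CV = SD/mean = 0.33/1.04 = 0.3173, hence k = 1/CV² = 9.93.
Then β = k/mean = 9.93/1.04 = 9.55.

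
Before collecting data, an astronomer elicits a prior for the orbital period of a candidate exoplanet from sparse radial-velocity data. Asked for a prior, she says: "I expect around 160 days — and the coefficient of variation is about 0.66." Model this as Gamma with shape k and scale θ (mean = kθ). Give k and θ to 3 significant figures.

k ≈ 2.3, θ ≈ 69.7

For Gamma(k, scale θ): mean = kθ, variance = kθ², so CV = 1/√k.
CV = 0.66, hence k = 1/CV² = 2.3.
Then θ = mean/k = 160/2.3 = 69.7.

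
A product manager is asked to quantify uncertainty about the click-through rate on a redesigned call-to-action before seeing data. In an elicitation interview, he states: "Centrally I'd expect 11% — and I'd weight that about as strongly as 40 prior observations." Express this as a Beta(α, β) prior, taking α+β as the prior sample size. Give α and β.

Under the effective-sample-size interpretation, Beta(α, β) has prior mean α/(α+β) and prior sample size α+β.
So α+β = 40 and α/(α+β) = 0.11, giving α = 0.11·40 = 4.4 and β = 40 − 4.4 = 35.6.

α = 4.4, β = 35.6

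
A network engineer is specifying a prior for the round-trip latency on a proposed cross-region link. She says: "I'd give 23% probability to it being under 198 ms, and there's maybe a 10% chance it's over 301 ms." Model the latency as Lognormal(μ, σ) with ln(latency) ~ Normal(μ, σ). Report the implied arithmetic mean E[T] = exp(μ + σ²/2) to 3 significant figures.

If T ~ Lognormal(μ,σ) then ln T ~ Normal(μ,σ), so the p-quantile of ln T is μ + z_p·σ.
ln(198) = 5.288 and ln(301) = 5.707; z_{0.23} = -0.7388, z_{0.9} = 1.282.
σ = (5.707 − 5.288)/(1.282 − (-0.7388)) = 0.207.
μ = 5.288 − (-0.7388)·0.207 = 5.441.
E[T] = exp(μ + σ²/2) = exp(5.441 + 0.0215) = 236 ms.

E[T] ≈ 236 ms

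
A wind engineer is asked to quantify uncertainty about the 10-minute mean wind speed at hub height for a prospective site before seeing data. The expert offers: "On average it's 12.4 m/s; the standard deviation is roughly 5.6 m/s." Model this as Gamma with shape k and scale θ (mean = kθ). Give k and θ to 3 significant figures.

For Gamma(k, scale θ): mean = kθ, variance = kθ², so CV = 1/√k.
CV = SD/mean = 5.6/12.4 = 0.4516, hence k = 1/CV² = 4.9.
Then θ = mean/k = 12.4/4.9 = 2.53.

k ≈ 4.9, θ ≈ 2.53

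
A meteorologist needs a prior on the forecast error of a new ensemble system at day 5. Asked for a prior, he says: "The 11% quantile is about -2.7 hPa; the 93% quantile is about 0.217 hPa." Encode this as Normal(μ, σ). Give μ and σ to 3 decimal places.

The p-quantile of Normal(μ,σ) is μ + z_p·σ, with z_{0.11} = -1.227 and z_{0.93} = 1.476.
Eliminate σ: μ = (z₂·x₁ − z₁·x₂)/(z₂ − z₁) = (1.476·-2.7 − (-1.227)·0.217)/2.702 = -1.376.
Then σ = (x₂ − x₁)/(z₂ − z₁) = (0.217 − -2.7)/2.702 = 1.079.

μ = -1.376, σ = 1.079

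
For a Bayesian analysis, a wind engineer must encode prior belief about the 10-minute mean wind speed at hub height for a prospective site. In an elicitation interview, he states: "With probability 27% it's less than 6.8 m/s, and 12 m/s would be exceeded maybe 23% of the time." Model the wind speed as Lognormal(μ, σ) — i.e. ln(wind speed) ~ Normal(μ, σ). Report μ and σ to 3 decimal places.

μ ≈ 2.174, σ ≈ 0.420

If T ~ Lognormal(μ,σ) then ln T ~ Normal(μ,σ), so the p-quantile of ln T is μ + z_p·σ.
ln(6.8) = 1.917 and ln(12) = 2.485; z_{0.27} = -0.6128, z_{0.77} = 0.7388.
σ = (2.485 − 1.917)/(0.7388 − (-0.6128)) = 0.420.
μ = 1.917 − (-0.6128)·0.420 = 2.174.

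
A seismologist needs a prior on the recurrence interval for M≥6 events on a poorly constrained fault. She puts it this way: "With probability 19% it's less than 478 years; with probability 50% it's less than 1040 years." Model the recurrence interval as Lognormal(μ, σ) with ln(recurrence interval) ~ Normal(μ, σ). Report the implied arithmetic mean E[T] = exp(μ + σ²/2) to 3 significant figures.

E[T] ≈ 1540 years

If T ~ Lognormal(μ,σ) then ln T ~ Normal(μ,σ), so the p-quantile of ln T is μ + z_p·σ.
ln(478) = 6.17 and ln(1040) = 6.947; z_{0.19} = -0.8779, z_{0.5} = 0.
σ = (6.947 − 6.17)/(0 − (-0.8779)) = 0.885.
μ = 6.17 − (-0.8779)·0.885 = 6.947.
E[T] = exp(μ + σ²/2) = exp(6.947 + 0.3920) = 1540 years.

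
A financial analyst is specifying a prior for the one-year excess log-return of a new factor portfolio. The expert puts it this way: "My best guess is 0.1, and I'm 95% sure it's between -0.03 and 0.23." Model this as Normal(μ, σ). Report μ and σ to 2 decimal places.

A symmetric 95% interval runs μ ± z·σ with z = 1.96.
Half-width = 0.13, so σ = 0.13/1.96 = 0.07.
μ is the stated best guess, 0.10.

μ = 0.10, σ = 0.07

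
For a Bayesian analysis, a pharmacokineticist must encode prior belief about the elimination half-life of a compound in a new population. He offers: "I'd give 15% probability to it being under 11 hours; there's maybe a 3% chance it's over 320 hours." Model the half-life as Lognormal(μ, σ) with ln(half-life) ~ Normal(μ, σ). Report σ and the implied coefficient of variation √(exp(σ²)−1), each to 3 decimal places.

If T ~ Lognormal(μ,σ) then ln T ~ Normal(μ,σ), so the p-quantile of ln T is μ + z_p·σ.
ln(11) = 2.398 and ln(320) = 5.768; z_{0.15} = -1.036, z_{0.97} = 1.881.
σ = (5.768 − 2.398)/(1.881 − (-1.036)) = 1.155.
μ = 2.398 − (-1.036)·1.155 = 3.595.
CV = √(exp(σ²)−1) = √(exp(1.3348)−1) = 1.673.

σ ≈ 1.155, CV ≈ 1.673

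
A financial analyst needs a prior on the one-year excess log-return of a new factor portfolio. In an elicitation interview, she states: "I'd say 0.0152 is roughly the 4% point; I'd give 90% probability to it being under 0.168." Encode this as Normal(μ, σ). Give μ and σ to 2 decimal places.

μ = 0.10, σ = 0.05

For Normal(μ,σ), the p-quantile is μ + z_p·σ. Here z_{0.04} = -1.751, z_{0.9} = 1.282.
So 0.0152 = μ − 1.751σ and 0.168 = μ + 1.282σ.
Subtracting: σ = (0.168 − 0.0152)/(1.282 − (-1.751)) = 0.05.
Then μ = 0.0152 − (-1.751)·0.05 = 0.10.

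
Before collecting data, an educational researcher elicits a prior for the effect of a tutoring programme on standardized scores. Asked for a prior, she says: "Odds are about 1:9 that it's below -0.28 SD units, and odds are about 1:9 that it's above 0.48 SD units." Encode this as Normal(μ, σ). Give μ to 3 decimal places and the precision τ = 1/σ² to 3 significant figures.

The p-quantile of Normal(μ,σ) is μ + z_p·σ, with z_{0.1} = -1.282 and z_{0.9} = 1.282.
Eliminate σ: μ = (z₂·x₁ − z₁·x₂)/(z₂ − z₁) = (1.282·-0.28 − (-1.282)·0.48)/2.563 = 0.100.
Then σ = (x₂ − x₁)/(z₂ − z₁) = (0.48 − -0.28)/2.563 = 0.297.
Precision τ = 1/σ² = 1/0.2965² = 11.4.

μ = 0.100, τ = 11.4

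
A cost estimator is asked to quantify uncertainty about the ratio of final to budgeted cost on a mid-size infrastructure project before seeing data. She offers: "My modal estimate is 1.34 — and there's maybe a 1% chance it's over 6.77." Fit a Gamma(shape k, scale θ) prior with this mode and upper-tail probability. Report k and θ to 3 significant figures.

Gamma(k,θ) with k>1 has mode (k−1)θ, so θ = 1.34/(k−1).
Need P(X < 6.77) = 0.99 with θ tied to k this way. Start at k = 2, θ = 1.34: P(X<6.77) ≈ 0.961.
Too low — raise k to concentrate. Iterating converges to k ≈ 2.49.
Then θ = 1.34/(2.49−1) ≈ 0.9.

k ≈ 2.49, θ ≈ 0.9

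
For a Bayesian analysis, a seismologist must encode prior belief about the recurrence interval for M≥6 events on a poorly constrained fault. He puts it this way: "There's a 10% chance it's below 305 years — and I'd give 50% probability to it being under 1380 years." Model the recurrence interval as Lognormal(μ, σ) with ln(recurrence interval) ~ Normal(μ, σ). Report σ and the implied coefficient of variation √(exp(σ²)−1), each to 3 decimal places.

σ ≈ 1.178, CV ≈ 1.733

If T ~ Lognormal(μ,σ) then ln T ~ Normal(μ,σ), so the p-quantile of ln T is μ + z_p·σ.
ln(305) = 5.72 and ln(1380) = 7.23; z_{0.1} = -1.282, z_{0.5} = 0.
σ = (7.23 − 5.72)/(0 − (-1.282)) = 1.178.
μ = 5.72 − (-1.282)·1.178 = 7.230.
CV = √(exp(σ²)−1) = √(exp(1.3874)−1) = 1.733.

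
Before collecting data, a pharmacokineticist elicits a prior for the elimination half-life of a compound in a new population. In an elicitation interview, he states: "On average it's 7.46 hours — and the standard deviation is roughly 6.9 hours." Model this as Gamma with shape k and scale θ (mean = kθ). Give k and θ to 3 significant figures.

k ≈ 1.17, θ ≈ 6.38

For Gamma(k, scale θ): mean = kθ, variance = kθ², so CV = 1/√k.
CV = SD/mean = 6.9/7.46 = 0.9249, hence k = 1/CV² = 1.17.
Then θ = mean/k = 7.46/1.17 = 6.38.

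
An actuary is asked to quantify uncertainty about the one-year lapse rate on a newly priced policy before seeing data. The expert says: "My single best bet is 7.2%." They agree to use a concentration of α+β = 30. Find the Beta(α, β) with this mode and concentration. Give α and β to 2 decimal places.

For α,β > 1 the Beta mode is (α−1)/(α+β−2). With α+β = 30, the mode is (α−1)/28.
Set (α−1)/28 = 0.072 → α = 1 + 0.072·28 = 3.02.
β = 30 − α = 26.98.

α = 3.02, β = 26.98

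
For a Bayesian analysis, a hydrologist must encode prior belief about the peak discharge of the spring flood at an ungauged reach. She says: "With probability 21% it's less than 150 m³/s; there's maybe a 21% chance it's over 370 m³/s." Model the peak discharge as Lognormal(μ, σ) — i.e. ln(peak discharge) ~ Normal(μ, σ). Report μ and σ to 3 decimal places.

If T ~ Lognormal(μ,σ) then ln T ~ Normal(μ,σ), so the p-quantile of ln T is μ + z_p·σ.
ln(150) = 5.011 and ln(370) = 5.914; z_{0.21} = -0.8064, z_{0.79} = 0.8064.
σ = (5.914 − 5.011)/(0.8064 − (-0.8064)) = 0.560.
μ = 5.011 − (-0.8064)·0.560 = 5.462.

μ ≈ 5.462, σ ≈ 0.560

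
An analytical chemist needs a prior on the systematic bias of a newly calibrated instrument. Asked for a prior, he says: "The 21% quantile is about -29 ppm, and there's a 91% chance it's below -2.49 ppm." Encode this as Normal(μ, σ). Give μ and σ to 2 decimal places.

μ = -19.04, σ = 12.35

The p-quantile of Normal(μ,σ) is μ + z_p·σ, with z_{0.21} = -0.8064 and z_{0.91} = 1.341.
Eliminate σ: μ = (z₂·x₁ − z₁·x₂)/(z₂ − z₁) = (1.341·-29 − (-0.8064)·-2.49)/2.147 = -19.04.
Then σ = (x₂ − x₁)/(z₂ − z₁) = (-2.49 − -29)/2.147 = 12.35.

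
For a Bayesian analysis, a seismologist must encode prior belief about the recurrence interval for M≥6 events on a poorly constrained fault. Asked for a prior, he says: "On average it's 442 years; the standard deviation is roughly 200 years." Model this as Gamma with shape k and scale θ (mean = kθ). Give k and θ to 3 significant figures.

For Gamma(k, scale θ): mean = kθ, variance = kθ², so CV = 1/√k.
CV = SD/mean = 200/442 = 0.4525, hence k = 1/CV² = 4.88.
Then θ = mean/k = 442/4.88 = 90.5.

k ≈ 4.88, θ ≈ 90.5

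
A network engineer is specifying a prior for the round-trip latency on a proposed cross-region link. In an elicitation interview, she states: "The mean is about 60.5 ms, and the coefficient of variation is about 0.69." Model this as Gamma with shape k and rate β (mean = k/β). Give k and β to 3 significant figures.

k ≈ 2.1, β ≈ 0.0347

For Gamma(k, rate β): mean = k/β, variance = k/β², so CV = 1/√k.
CV = 0.69, hence k = 1/CV² = 2.1.
Then β = k/mean = 2.1/60.5 = 0.0347.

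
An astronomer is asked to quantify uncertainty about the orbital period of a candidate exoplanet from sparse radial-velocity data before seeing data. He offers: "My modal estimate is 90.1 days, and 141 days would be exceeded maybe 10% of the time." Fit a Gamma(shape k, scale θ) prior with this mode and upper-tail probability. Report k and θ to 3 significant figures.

Gamma(k,θ) with k>1 has mode (k−1)θ, so θ = 90.1/(k−1).
Need P(X < 141) = 0.9 with θ tied to k this way. Start at k = 2, θ = 90.1: P(X<141) ≈ 0.464.
Too low — raise k to concentrate. Iterating converges to k ≈ 10.3.
Then θ = 90.1/(10.3−1) ≈ 9.65.

k ≈ 10.3, θ ≈ 9.65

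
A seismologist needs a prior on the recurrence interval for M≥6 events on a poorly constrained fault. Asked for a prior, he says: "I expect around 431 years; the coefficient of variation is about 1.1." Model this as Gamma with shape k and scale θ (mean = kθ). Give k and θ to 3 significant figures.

For Gamma(k, scale θ): mean = kθ, variance = kθ², so CV = 1/√k.
CV = 1.1, hence k = 1/CV² = 0.826.
Then θ = mean/k = 431/0.826 = 522.

k ≈ 0.826, θ ≈ 522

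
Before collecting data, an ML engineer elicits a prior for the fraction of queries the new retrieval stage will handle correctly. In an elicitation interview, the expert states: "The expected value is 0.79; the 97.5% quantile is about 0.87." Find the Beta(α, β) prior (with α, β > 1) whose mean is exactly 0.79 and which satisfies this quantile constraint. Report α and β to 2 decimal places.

With mean 0.79 fixed, write α = 0.79s, β = 0.21s where s = α+β.
Need P(θ < 0.87) = 0.975 under Beta(0.79s, 0.21s). Normal approximation: (q−m)/√(m(1−m)/s) ≈ z_{0.975} = 1.96, so s ≈ 0.79·0.21·(1.96)²/(0.87−0.79)² = 99.6.
At s = 99.6: P(θ<0.87) ≈ 0.984. Adjusting to match 0.975 gives s ≈ 83.20.
So α = 0.79·83.20 ≈ 65.72, β = 0.21·83.20 ≈ 17.47.

α ≈ 65.72, β ≈ 17.47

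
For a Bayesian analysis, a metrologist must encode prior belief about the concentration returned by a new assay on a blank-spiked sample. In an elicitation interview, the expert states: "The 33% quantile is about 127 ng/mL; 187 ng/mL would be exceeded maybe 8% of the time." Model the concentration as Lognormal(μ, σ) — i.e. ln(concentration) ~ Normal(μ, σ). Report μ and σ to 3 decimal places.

If T ~ Lognormal(μ,σ) then ln T ~ Normal(μ,σ), so the p-quantile of ln T is μ + z_p·σ.
ln(127) = 4.844 and ln(187) = 5.231; z_{0.33} = -0.4399, z_{0.92} = 1.405.
σ = (5.231 − 4.844)/(1.405 − (-0.4399)) = 0.210.
μ = 4.844 − (-0.4399)·0.210 = 4.936.

μ ≈ 4.936, σ ≈ 0.210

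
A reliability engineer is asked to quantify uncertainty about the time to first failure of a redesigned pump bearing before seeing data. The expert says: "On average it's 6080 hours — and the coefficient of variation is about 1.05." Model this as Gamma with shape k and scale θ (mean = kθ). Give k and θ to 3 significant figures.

For Gamma(k, scale θ): mean = kθ, variance = kθ², so CV = 1/√k.
CV = 1.05, hence k = 1/CV² = 0.907.
Then θ = mean/k = 6080/0.907 = 6700.

k ≈ 0.907, θ ≈ 6700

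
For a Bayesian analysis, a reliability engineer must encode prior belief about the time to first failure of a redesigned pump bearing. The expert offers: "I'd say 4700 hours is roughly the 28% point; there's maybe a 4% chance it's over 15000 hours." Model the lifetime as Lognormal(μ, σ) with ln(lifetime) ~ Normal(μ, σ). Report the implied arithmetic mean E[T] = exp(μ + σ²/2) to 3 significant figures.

E[T] ≈ 7110 hours

If T ~ Lognormal(μ,σ) then ln T ~ Normal(μ,σ), so the p-quantile of ln T is μ + z_p·σ.
ln(4700) = 8.455 and ln(15000) = 9.616; z_{0.28} = -0.5828, z_{0.96} = 1.751.
σ = (9.616 − 8.455)/(1.751 − (-0.5828)) = 0.497.
μ = 8.455 − (-0.5828)·0.497 = 8.745.
E[T] = exp(μ + σ²/2) = exp(8.745 + 0.1237) = 7110 hours.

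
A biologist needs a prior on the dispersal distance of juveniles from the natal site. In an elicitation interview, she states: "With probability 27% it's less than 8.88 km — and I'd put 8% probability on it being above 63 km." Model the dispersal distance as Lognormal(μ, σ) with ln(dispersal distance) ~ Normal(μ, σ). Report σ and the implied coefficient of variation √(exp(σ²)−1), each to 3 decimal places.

If T ~ Lognormal(μ,σ) then ln T ~ Normal(μ,σ), so the p-quantile of ln T is μ + z_p·σ.
ln(8.88) = 2.184 and ln(63) = 4.143; z_{0.27} = -0.6128, z_{0.92} = 1.405.
σ = (4.143 − 2.184)/(1.405 − (-0.6128)) = 0.971.
μ = 2.184 − (-0.6128)·0.971 = 2.779.
CV = √(exp(σ²)−1) = √(exp(0.9428)−1) = 1.252.

σ ≈ 0.971, CV ≈ 1.252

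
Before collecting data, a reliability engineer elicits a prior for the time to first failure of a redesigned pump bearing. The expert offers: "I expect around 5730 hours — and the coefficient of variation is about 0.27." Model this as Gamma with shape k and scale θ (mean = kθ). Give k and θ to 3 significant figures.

For Gamma(k, scale θ): mean = kθ, variance = kθ², so CV = 1/√k.
CV = 0.27, hence k = 1/CV² = 13.7.
Then θ = mean/k = 5730/13.7 = 418.

k ≈ 13.7, θ ≈ 418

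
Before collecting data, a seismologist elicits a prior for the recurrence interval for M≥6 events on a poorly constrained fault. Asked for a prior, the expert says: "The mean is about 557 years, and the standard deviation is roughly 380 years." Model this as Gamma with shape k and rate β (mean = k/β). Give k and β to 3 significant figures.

k ≈ 2.15, β ≈ 0.00386

For Gamma(k, rate β): mean = k/β, variance = k/β², so CV = 1/√k.
CV = SD/mean = 380/557 = 0.6822, hence k = 1/CV² = 2.15.
Then β = k/mean = 2.15/557 = 0.00386.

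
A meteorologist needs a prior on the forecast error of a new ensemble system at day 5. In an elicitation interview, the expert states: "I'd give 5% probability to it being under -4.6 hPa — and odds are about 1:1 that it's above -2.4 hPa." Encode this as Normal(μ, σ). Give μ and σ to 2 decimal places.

μ = -2.40, σ = 1.34

The p-quantile of Normal(μ,σ) is μ + z_p·σ, with z_{0.05} = -1.645 and z_{0.5} = 0.
Eliminate σ: μ = (z₂·x₁ − z₁·x₂)/(z₂ − z₁) = (0·-4.6 − (-1.645)·-2.4)/1.645 = -2.40.
Then σ = (x₂ − x₁)/(z₂ − z₁) = (-2.4 − -4.6)/1.645 = 1.34.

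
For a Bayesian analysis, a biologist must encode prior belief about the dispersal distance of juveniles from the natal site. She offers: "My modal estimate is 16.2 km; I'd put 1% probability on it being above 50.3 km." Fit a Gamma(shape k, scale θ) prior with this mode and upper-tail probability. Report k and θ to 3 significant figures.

Gamma(k,θ) with k>1 has mode (k−1)θ, so θ = 16.2/(k−1).
Need P(X < 50.3) = 0.99 with θ tied to k this way. Start at k = 2, θ = 16.2: P(X<50.3) ≈ 0.816.
Too low — raise k to concentrate. Iterating converges to k ≈ 4.48.
Then θ = 16.2/(4.48−1) ≈ 4.66.

k ≈ 4.48, θ ≈ 4.66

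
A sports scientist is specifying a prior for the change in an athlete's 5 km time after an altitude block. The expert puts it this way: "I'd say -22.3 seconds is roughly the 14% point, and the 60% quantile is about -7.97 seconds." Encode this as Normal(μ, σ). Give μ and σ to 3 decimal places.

μ = -10.692, σ = 10.745

For Normal(μ,σ), the p-quantile is μ + z_p·σ. Here z_{0.14} = -1.08, z_{0.6} = 0.2533.
So -22.3 = μ − 1.08σ and -7.97 = μ + 0.2533σ.
Subtracting: σ = (-7.97 − -22.3)/(0.2533 − (-1.08)) = 10.745.
Then μ = -22.3 − (-1.08)·10.745 = -10.692.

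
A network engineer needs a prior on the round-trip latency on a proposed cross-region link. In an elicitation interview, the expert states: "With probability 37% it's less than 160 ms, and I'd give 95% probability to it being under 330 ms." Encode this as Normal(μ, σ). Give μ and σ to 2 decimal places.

μ = 188.54, σ = 86.00

The p-quantile of Normal(μ,σ) is μ + z_p·σ, with z_{0.37} = -0.3319 and z_{0.95} = 1.645.
Eliminate σ: μ = (z₂·x₁ − z₁·x₂)/(z₂ − z₁) = (1.645·160 − (-0.3319)·330)/1.977 = 188.54.
Then σ = (x₂ − x₁)/(z₂ − z₁) = (330 − 160)/1.977 = 86.00.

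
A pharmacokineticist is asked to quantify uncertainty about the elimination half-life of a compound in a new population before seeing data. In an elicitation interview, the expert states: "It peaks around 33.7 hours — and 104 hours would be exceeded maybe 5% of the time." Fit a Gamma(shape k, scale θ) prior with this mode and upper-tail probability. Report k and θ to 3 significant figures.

Gamma(k,θ) with k>1 has mode (k−1)θ, so θ = 33.7/(k−1).
Need P(X < 104) = 0.95 with θ tied to k this way. Start at k = 2, θ = 33.7: P(X<104) ≈ 0.813.
Too low — raise k to concentrate. Iterating converges to k ≈ 3.08.
Then θ = 33.7/(3.08−1) ≈ 16.2.

k ≈ 3.08, θ ≈ 16.2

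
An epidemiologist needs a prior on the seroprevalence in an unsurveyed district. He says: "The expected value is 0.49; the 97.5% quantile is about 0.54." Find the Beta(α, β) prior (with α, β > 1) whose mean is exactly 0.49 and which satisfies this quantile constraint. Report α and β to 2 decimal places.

With mean 0.49 fixed, write α = 0.49s, β = 0.51s where s = α+β.
Need P(θ < 0.54) = 0.975 under Beta(0.49s, 0.51s). Normal approximation: (q−m)/√(m(1−m)/s) ≈ z_{0.975} = 1.96, so s ≈ 0.49·0.51·(1.96)²/(0.54−0.49)² = 384.0.
At s = 384.0: P(θ<0.54) ≈ 0.975. Adjusting to match 0.975 gives s ≈ 383.33.
So α = 0.49·383.33 ≈ 187.83, β = 0.51·383.33 ≈ 195.50.

α ≈ 187.83, β ≈ 195.50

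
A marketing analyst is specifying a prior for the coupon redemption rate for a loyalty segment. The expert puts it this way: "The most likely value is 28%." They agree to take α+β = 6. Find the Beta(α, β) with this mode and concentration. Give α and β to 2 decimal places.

α = 2.12, β = 3.88

For α,β > 1 the Beta mode is (α−1)/(α+β−2). With α+β = 6, the mode is (α−1)/4.
Set (α−1)/4 = 0.28 → α = 1 + 0.28·4 = 2.12.
β = 6 − α = 3.88.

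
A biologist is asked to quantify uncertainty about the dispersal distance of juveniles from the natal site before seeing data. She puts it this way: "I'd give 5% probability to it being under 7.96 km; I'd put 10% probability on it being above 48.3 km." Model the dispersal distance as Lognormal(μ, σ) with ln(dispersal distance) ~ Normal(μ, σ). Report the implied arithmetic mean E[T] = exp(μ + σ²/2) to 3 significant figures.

E[T] ≈ 26.5 km

If T ~ Lognormal(μ,σ) then ln T ~ Normal(μ,σ), so the p-quantile of ln T is μ + z_p·σ.
ln(7.96) = 2.074 and ln(48.3) = 3.877; z_{0.05} = -1.645, z_{0.9} = 1.282.
σ = (3.877 − 2.074)/(1.282 − (-1.645)) = 0.616.
μ = 2.074 − (-1.645)·0.616 = 3.088.
E[T] = exp(μ + σ²/2) = exp(3.088 + 0.1898) = 26.5 km.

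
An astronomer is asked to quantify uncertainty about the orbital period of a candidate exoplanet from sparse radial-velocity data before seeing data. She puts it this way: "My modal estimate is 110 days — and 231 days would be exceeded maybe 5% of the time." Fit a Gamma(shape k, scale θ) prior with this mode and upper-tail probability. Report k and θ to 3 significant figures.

Gamma(k,θ) with k>1 has mode (k−1)θ, so θ = 110/(k−1).
Need P(X < 231) = 0.95 with θ tied to k this way. Start at k = 2, θ = 110: P(X<231) ≈ 0.620.
Too low — raise k to concentrate. Iterating converges to k ≈ 6.02.
Then θ = 110/(6.02−1) ≈ 21.9.

k ≈ 6.02, θ ≈ 21.9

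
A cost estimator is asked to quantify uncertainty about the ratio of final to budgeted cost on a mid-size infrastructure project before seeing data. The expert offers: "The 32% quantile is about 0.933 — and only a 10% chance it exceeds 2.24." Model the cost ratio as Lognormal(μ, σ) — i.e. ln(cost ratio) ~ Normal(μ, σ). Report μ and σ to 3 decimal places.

μ ≈ 0.165, σ ≈ 0.501

If T ~ Lognormal(μ,σ) then ln T ~ Normal(μ,σ), so the p-quantile of ln T is μ + z_p·σ.
ln(0.933) = -0.06935 and ln(2.24) = 0.8065; z_{0.32} = -0.4677, z_{0.9} = 1.282.
σ = (0.8065 − -0.06935)/(1.282 − (-0.4677)) = 0.501.
μ = -0.06935 − (-0.4677)·0.501 = 0.165.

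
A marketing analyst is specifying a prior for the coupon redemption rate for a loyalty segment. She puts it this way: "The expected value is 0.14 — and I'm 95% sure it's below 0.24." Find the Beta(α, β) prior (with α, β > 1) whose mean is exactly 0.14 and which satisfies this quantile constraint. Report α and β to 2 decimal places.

With mean 0.14 fixed, write α = 0.14s, β = 0.86s where s = α+β.
Need P(θ < 0.24) = 0.95 under Beta(0.14s, 0.86s). Normal approximation: (q−m)/√(m(1−m)/s) ≈ z_{0.95} = 1.64, so s ≈ 0.14·0.86·(1.64)²/(0.24−0.14)² = 32.6.
At s = 32.6: P(θ<0.24) ≈ 0.936. Adjusting to match 0.95 gives s ≈ 38.84.
So α = 0.14·38.84 ≈ 5.44, β = 0.86·38.84 ≈ 33.40.

α ≈ 5.44, β ≈ 33.40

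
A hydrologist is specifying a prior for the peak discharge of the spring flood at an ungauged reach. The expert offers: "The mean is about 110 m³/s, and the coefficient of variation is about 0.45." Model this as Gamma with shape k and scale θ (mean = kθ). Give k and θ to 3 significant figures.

k ≈ 4.94, θ ≈ 22.3

For Gamma(k, scale θ): mean = kθ, variance = kθ², so CV = 1/√k.
CV = 0.45, hence k = 1/CV² = 4.94.
Then θ = mean/k = 110/4.94 = 22.3.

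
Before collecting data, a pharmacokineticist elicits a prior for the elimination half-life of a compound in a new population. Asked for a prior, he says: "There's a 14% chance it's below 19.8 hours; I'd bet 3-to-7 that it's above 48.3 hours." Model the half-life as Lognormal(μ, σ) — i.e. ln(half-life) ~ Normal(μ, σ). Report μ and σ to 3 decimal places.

If T ~ Lognormal(μ,σ) then ln T ~ Normal(μ,σ), so the p-quantile of ln T is μ + z_p·σ.
ln(19.8) = 2.986 and ln(48.3) = 3.877; z_{0.14} = -1.08, z_{0.7} = 0.5244.
σ = (3.877 − 2.986)/(0.5244 − (-1.08)) = 0.556.
μ = 2.986 − (-1.08)·0.556 = 3.586.

μ ≈ 3.586, σ ≈ 0.556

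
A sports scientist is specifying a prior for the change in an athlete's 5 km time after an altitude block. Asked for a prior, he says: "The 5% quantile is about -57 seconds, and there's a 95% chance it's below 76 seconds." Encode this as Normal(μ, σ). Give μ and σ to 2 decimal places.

For Normal(μ,σ), the p-quantile is μ + z_p·σ. Here z_{0.05} = -1.645, z_{0.95} = 1.645.
So -57 = μ − 1.645σ and 76 = μ + 1.645σ.
Subtracting: σ = (76 − -57)/(1.645 − (-1.645)) = 40.43.
Then μ = -57 − (-1.645)·40.43 = 9.50.

μ = 9.50, σ = 40.43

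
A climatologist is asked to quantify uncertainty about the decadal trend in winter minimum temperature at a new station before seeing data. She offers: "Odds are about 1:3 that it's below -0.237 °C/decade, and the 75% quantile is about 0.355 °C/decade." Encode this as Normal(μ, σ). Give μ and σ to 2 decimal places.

μ = 0.06, σ = 0.44

For Normal(μ,σ), the p-quantile is μ + z_p·σ. Here z_{0.25} = -0.6745, z_{0.75} = 0.6745.
So -0.237 = μ − 0.6745σ and 0.355 = μ + 0.6745σ.
Subtracting: σ = (0.355 − -0.237)/(0.6745 − (-0.6745)) = 0.44.
Then μ = -0.237 − (-0.6745)·0.44 = 0.06.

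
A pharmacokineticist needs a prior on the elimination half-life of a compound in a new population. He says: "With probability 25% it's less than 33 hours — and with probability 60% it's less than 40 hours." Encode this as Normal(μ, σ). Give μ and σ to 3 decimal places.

The p-quantile of Normal(μ,σ) is μ + z_p·σ, with z_{0.25} = -0.6745 and z_{0.6} = 0.2533.
Eliminate σ: μ = (z₂·x₁ − z₁·x₂)/(z₂ − z₁) = (0.2533·33 − (-0.6745)·40)/0.9278 = 38.089.
Then σ = (x₂ − x₁)/(z₂ − z₁) = (40 − 33)/0.9278 = 7.544.

μ = 38.089, σ = 7.544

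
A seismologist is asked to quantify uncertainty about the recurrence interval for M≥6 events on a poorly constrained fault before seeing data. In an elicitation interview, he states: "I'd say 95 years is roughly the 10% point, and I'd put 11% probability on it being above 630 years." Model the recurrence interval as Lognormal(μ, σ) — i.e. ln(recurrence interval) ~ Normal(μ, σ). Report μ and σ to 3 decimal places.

μ ≈ 5.521, σ ≈ 0.754

If T ~ Lognormal(μ,σ) then ln T ~ Normal(μ,σ), so the p-quantile of ln T is μ + z_p·σ.
ln(95) = 4.554 and ln(630) = 6.446; z_{0.1} = -1.282, z_{0.89} = 1.227.
σ = (6.446 − 4.554)/(1.227 − (-1.282)) = 0.754.
μ = 4.554 − (-1.282)·0.754 = 5.521.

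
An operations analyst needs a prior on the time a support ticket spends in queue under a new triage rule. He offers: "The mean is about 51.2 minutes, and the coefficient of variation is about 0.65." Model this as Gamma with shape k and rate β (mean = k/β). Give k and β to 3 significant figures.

k ≈ 2.37, β ≈ 0.0462

For Gamma(k, rate β): mean = k/β, variance = k/β², so CV = 1/√k.
CV = 0.65, hence k = 1/CV² = 2.37.
Then β = k/mean = 2.37/51.2 = 0.0462.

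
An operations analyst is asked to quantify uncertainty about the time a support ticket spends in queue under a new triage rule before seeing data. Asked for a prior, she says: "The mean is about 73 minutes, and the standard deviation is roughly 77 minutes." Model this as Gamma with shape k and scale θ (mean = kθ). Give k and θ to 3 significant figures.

k ≈ 0.899, θ ≈ 81.2

For Gamma(k, scale θ): mean = kθ, variance = kθ², so CV = 1/√k.
CV = SD/mean = 77/73 = 1.055, hence k = 1/CV² = 0.899.
Then θ = mean/k = 73/0.899 = 81.2.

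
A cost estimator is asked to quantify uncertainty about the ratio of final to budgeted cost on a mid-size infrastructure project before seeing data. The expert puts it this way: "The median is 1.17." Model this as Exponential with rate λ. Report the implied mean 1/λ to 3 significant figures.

mean ≈ 1.69

Exponential median = ln 2 / λ, so λ = ln 2 / 1.17 = 0.592.
Mean = 1/λ = 1.69.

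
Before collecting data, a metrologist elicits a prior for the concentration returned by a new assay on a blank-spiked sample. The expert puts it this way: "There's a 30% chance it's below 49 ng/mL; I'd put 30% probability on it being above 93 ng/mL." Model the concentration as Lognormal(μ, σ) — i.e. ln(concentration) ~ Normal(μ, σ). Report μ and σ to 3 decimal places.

If T ~ Lognormal(μ,σ) then ln T ~ Normal(μ,σ), so the p-quantile of ln T is μ + z_p·σ.
ln(49) = 3.892 and ln(93) = 4.533; z_{0.3} = -0.5244, z_{0.7} = 0.5244.
σ = (4.533 − 3.892)/(0.5244 − (-0.5244)) = 0.611.
μ = 3.892 − (-0.5244)·0.611 = 4.212.

μ ≈ 4.212, σ ≈ 0.611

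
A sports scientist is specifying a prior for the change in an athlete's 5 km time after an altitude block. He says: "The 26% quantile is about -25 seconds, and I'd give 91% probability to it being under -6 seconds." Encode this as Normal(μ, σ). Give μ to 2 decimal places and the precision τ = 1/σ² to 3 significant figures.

For Normal(μ,σ), the p-quantile is μ + z_p·σ. Here z_{0.26} = -0.6433, z_{0.91} = 1.341.
So -25 = μ − 0.6433σ and -6 = μ + 1.341σ.
Subtracting: σ = (-6 − -25)/(1.341 − (-0.6433)) = 9.58.
Then μ = -25 − (-0.6433)·9.58 = -18.84.
Precision τ = 1/σ² = 1/9.576² = 0.0109.

μ = -18.84, τ = 0.0109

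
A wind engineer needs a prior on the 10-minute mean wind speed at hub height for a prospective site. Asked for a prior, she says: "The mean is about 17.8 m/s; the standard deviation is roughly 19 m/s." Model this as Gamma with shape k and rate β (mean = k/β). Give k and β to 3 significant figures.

For Gamma(k, rate β): mean = k/β, variance = k/β², so CV = 1/√k.
CV = SD/mean = 19/17.8 = 1.067, hence k = 1/CV² = 0.878.
Then β = k/mean = 0.878/17.8 = 0.0493.

k ≈ 0.878, β ≈ 0.0493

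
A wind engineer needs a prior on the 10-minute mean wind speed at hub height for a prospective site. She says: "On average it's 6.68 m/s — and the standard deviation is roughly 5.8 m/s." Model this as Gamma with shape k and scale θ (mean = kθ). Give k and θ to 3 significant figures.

For Gamma(k, scale θ): mean = kθ, variance = kθ², so CV = 1/√k.
CV = SD/mean = 5.8/6.68 = 0.8683, hence k = 1/CV² = 1.33.
Then θ = mean/k = 6.68/1.33 = 5.04.

k ≈ 1.33, θ ≈ 5.04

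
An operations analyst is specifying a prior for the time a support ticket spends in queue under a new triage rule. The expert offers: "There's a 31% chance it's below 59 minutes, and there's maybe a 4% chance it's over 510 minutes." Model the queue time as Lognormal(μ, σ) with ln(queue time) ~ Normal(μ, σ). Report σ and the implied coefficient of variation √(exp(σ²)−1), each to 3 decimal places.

σ ≈ 0.960, CV ≈ 1.230

If T ~ Lognormal(μ,σ) then ln T ~ Normal(μ,σ), so the p-quantile of ln T is μ + z_p·σ.
ln(59) = 4.078 and ln(510) = 6.234; z_{0.31} = -0.4959, z_{0.96} = 1.751.
σ = (6.234 − 4.078)/(1.751 − (-0.4959)) = 0.960.
μ = 4.078 − (-0.4959)·0.960 = 4.554.
CV = √(exp(σ²)−1) = √(exp(0.9218)−1) = 1.230.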